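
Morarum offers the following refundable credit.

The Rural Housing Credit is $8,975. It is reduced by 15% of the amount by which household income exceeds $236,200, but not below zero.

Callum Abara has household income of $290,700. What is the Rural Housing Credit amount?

$800

Rural Housing Credit: 15% of the $54,500 excess over $236,200 is $8,175; credit = $8,975 − $8,175 = $800.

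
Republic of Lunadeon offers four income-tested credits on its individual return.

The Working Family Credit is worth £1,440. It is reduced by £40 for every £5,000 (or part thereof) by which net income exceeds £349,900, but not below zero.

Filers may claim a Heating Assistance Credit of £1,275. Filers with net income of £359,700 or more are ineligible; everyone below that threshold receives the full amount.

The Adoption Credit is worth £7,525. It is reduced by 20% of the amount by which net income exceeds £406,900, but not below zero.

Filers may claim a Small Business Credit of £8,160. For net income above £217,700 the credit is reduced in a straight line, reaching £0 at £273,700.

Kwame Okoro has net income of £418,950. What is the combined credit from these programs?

£5,995

Working Family Credit: income exceeds £349,900 by £69,050, which is 14 full-or-partial £5,000 increments; reduction = 14 × £40 = £560, leaving £880.
Heating Assistance Credit: £418,950 meets or exceeds the £359,700 cutoff, so the credit is £0.
Adoption Credit: 20% of the £12,050 excess over £406,900 is £2,410; credit = £7,525 − £2,410 = £5,115.
Small Business Credit: £418,950 is at or above £273,700, so the credit is £0.
Total: £880 + £0 + £5,115 + £0 = £5,995.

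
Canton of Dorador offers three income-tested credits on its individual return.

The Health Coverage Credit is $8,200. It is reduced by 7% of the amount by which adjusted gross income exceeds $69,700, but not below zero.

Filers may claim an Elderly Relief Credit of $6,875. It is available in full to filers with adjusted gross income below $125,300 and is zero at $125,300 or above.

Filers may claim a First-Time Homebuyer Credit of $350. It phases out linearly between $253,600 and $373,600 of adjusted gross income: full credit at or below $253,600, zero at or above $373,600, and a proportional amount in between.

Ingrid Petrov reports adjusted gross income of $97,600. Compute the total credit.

$13,472

Health Coverage Credit: 7% of the $27,900 excess over $69,700 is $1,953; credit = $8,200 − $1,953 = $6,247.
Elderly Relief Credit: $97,600 is below the $125,300 cutoff, so the full $6,875 applies.
First-Time Homebuyer Credit: $97,600 is at or below the $253,600 threshold, so the full $350 applies.
Total: $6,247 + $6,875 + $350 = $13,472.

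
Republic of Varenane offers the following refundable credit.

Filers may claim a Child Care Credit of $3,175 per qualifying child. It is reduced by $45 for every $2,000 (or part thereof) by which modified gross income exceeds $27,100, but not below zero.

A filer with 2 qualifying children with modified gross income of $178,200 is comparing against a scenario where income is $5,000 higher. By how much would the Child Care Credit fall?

At $178,200 — base = 2 × $3,175 = $6,350. income exceeds $27,100 by $151,100, which is 76 full-or-partial $2,000 increments; reduction = 76 × $45 = $3,420, leaving $2,930.
At $183,200 — base = 2 × $3,175 = $6,350. income exceeds $27,100 by $156,100, which is 79 full-or-partial $2,000 increments; reduction = 79 × $45 = $3,555, leaving $2,795.
Lost: $2,930 − $2,795 = $135.

$135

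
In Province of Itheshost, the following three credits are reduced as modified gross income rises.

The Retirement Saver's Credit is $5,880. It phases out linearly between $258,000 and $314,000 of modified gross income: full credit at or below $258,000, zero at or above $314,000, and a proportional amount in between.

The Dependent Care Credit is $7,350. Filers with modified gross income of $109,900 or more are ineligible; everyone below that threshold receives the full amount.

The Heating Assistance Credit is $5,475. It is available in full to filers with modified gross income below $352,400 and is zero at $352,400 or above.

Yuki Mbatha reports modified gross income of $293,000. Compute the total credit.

Retirement Saver's Credit: $293,000 is $35,000 into a $56,000 phase-out range, leaving 21,000/56,000 of the credit: $5,880 × 21,000/56,000 = $2,205.
Dependent Care Credit: $293,000 meets or exceeds the $109,900 cutoff, so the credit is $0.
Heating Assistance Credit: $293,000 is below the $352,400 cutoff, so the full $5,475 applies.
Total: $2,205 + $0 + $5,475 = $7,680.

$7,680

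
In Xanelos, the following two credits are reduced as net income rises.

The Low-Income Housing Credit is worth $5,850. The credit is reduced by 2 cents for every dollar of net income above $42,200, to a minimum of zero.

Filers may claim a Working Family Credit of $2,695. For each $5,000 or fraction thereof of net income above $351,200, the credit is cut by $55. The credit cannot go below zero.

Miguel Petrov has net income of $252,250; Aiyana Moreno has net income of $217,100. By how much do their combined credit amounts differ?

$703

Miguel ($252,250): Low-Income Housing Credit: 2% of the $210,050 excess over $42,200 is $4,201; credit = $5,850 − $4,201 = $1,649. Working Family Credit: $252,250 is at or below the $351,200 threshold, so the full $2,695 applies. total $1,649 + $2,695 = $4,344
Aiyana ($217,100): Low-Income Housing Credit: 2% of the $174,900 excess over $42,200 is $3,498; credit = $5,850 − $3,498 = $2,352. Working Family Credit: $217,100 is at or below the $351,200 threshold, so the full $2,695 applies. total $2,352 + $2,695 = $5,047
Difference: |$4,344 − $5,047| = $703.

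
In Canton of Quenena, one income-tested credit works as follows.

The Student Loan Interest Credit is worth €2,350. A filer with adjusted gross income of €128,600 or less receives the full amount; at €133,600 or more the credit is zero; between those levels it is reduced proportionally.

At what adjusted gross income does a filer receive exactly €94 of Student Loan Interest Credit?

€133,400

€94 is 94/2,350 of the full €2,350, so 2,256/2,350 of the €5,000 range has been used: income = €128,600 + €5,000 × 2,256/2,350 = €133,400.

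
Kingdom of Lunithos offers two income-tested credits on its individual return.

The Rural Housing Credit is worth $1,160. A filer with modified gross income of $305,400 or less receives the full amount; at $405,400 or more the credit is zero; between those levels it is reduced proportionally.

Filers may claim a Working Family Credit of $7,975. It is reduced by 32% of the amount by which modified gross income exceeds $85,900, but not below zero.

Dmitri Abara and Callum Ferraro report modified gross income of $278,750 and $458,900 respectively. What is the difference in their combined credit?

$1,160

Dmitri ($278,750): Rural Housing Credit: $278,750 is at or below the $305,400 threshold, so the full $1,160 applies. Working Family Credit: 32% of the $192,850 excess over $85,900 is $61,712 ≥ base, so the credit is $0. total $1,160 + $0 = $1,160
Callum ($458,900): Rural Housing Credit: $458,900 is at or above $405,400, so the credit is $0. Working Family Credit: 32% of the $373,000 excess over $85,900 is $119,360 ≥ base, so the credit is $0. total $0 + $0 = $0
Difference: |$1,160 − $0| = $1,160.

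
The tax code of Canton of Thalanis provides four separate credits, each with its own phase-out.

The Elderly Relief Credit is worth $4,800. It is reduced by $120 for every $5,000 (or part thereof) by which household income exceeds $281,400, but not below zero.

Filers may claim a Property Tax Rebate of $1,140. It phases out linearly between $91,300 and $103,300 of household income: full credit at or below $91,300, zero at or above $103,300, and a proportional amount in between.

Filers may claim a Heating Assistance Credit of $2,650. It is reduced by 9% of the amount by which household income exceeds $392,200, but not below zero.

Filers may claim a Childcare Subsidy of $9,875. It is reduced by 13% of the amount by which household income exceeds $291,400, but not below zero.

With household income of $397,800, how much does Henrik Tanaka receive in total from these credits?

$4,066

Elderly Relief Credit: income exceeds $281,400 by $116,400, which is 24 full-or-partial $5,000 increments; reduction = 24 × $120 = $2,880, leaving $1,920.
Property Tax Rebate: $397,800 is at or above $103,300, so the credit is $0.
Heating Assistance Credit: 9% of the $5,600 excess over $392,200 is $504; credit = $2,650 − $504 = $2,146.
Childcare Subsidy: 13% of the $106,400 excess over $291,400 is $13,832 ≥ base, so the credit is $0.
Total: $1,920 + $0 + $2,146 + $0 = $4,066.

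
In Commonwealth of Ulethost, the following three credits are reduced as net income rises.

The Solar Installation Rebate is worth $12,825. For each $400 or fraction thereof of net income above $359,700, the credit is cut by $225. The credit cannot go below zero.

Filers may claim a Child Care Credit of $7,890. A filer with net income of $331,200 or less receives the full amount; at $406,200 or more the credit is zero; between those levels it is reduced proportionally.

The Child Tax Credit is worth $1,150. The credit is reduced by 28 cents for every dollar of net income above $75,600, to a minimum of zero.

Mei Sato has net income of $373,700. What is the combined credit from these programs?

Solar Installation Rebate: income exceeds $359,700 by $14,000, which is 35 full-or-partial $400 increments; reduction = 35 × $225 = $7,875, leaving $4,950.
Child Care Credit: $373,700 is $42,500 into a $75,000 phase-out range, leaving 32,500/75,000 of the credit: $7,890 × 32,500/75,000 = $3,419.
Child Tax Credit: 28% of the $298,100 excess over $75,600 is $83,468 ≥ base, so the credit is $0.
Total: $4,950 + $3,419 + $0 = $8,369.

$8,369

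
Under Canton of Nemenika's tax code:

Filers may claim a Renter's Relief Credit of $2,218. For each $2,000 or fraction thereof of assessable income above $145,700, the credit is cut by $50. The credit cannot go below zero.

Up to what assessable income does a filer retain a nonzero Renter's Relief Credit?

After 44 increments the reduction is 44 × $50 = $2,200, leaving $18; one more increment wipes it out. Increment 44 ends at excess 44 × $2,000 = $88,000, so the highest qualifying income is $145,700 + $88,000 = $233,700.

$233,700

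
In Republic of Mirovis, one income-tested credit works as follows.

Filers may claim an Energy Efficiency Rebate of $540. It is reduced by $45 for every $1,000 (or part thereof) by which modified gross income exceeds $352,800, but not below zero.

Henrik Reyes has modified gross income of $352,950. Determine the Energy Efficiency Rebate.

Energy Efficiency Rebate: income exceeds $352,800 by $150, which is 1 full-or-partial $1,000 increment; reduction = 1 × $45 = $45, leaving $495.

$495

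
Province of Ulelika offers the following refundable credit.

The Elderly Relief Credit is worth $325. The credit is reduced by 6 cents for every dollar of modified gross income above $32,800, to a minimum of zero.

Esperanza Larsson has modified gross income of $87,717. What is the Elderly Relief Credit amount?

Elderly Relief Credit: 6% of the $54,917 excess over $32,800 is $3,295.02 ≥ base, so the credit is $0.

$0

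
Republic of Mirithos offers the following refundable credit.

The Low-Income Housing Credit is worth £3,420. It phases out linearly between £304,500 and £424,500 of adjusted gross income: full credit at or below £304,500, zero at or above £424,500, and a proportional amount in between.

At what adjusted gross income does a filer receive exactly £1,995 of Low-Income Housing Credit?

£354,500

£1,995 is 1,995/3,420 of the full £3,420, so 1,425/3,420 of the £120,000 range has been used: income = £304,500 + £120,000 × 1,425/3,420 = £354,500.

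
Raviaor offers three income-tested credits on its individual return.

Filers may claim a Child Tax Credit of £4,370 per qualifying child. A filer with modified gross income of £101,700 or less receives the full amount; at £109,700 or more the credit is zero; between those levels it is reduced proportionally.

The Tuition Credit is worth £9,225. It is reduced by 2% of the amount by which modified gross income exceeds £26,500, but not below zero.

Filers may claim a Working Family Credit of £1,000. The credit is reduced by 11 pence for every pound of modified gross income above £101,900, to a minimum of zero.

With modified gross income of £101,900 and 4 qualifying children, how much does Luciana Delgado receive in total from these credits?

Child Tax Credit: base = 4 × £4,370 = £17,480. £101,900 is £200 into a £8,000 phase-out range, leaving 7,800/8,000 of the credit: £17,480 × 7,800/8,000 = £17,043.
Tuition Credit: 2% of the £75,400 excess over £26,500 is £1,508; credit = £9,225 − £1,508 = £7,717.
Working Family Credit: £101,900 is at or below the £101,900 threshold, so the full £1,000 applies.
Total: £17,043 + £7,717 + £1,000 = £25,760.

£25,760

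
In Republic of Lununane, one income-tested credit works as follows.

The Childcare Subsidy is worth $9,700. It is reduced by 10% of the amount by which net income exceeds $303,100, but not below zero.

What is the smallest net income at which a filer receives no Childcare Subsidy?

The credit falls by 10% of each dollar above $303,100, so it reaches zero when the excess is $9,700 / 10% = $97,000: income = $303,100 + $97,000 = $400,100.

$400,100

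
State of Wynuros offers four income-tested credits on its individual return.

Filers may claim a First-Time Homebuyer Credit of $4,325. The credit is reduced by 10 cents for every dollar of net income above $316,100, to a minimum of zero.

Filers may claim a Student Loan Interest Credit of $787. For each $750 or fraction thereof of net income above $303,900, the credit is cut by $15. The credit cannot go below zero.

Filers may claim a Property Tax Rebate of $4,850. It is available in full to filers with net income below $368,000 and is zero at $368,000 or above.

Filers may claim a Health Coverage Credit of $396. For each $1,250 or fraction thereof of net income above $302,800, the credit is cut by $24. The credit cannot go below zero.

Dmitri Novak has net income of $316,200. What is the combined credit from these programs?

First-Time Homebuyer Credit: 10% of the $100 excess over $316,100 is $10; credit = $4,325 − $10 = $4,315.
Student Loan Interest Credit: income exceeds $303,900 by $12,300, which is 17 full-or-partial $750 increments; reduction = 17 × $15 = $255, leaving $532.
Property Tax Rebate: $316,200 is below the $368,000 cutoff, so the full $4,850 applies.
Health Coverage Credit: income exceeds $302,800 by $13,400, which is 11 full-or-partial $1,250 increments; reduction = 11 × $24 = $264, leaving $132.
Total: $4,315 + $532 + $4,850 + $132 = $9,829.

$9,829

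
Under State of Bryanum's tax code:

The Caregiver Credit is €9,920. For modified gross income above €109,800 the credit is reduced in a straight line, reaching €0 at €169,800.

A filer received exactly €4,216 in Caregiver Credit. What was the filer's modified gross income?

€144,300

€4,216 is 4,216/9,920 of the full €9,920, so 5,704/9,920 of the €60,000 range has been used: income = €109,800 + €60,000 × 5,704/9,920 = €144,300.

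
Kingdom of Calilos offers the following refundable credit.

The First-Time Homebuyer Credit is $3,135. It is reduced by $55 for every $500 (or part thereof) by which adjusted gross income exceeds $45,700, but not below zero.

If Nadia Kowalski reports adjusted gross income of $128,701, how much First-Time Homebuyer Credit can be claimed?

First-Time Homebuyer Credit: income exceeds $45,700 by $83,001 → 167 increments × $55 = $9,185 ≥ base, so the credit is $0.

$0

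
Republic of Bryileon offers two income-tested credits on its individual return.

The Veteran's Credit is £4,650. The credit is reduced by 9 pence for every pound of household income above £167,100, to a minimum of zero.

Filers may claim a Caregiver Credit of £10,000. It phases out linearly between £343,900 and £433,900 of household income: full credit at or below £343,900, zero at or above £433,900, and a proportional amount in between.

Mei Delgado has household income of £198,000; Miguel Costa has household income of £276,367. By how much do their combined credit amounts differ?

Mei (£198,000): Veteran's Credit: 9% of the £30,900 excess over £167,100 is £2,781; credit = £4,650 − £2,781 = £1,869. Caregiver Credit: £198,000 is at or below the £343,900 threshold, so the full £10,000 applies. total £1,869 + £10,000 = £11,869
Miguel (£276,367): Veteran's Credit: 9% of the £109,267 excess over £167,100 is £9,834.03 ≥ base, so the credit is £0. Caregiver Credit: £276,367 is at or below the £343,900 threshold, so the full £10,000 applies. total £0 + £10,000 = £10,000
Difference: |£11,869 − £10,000| = £1,869.

£1,869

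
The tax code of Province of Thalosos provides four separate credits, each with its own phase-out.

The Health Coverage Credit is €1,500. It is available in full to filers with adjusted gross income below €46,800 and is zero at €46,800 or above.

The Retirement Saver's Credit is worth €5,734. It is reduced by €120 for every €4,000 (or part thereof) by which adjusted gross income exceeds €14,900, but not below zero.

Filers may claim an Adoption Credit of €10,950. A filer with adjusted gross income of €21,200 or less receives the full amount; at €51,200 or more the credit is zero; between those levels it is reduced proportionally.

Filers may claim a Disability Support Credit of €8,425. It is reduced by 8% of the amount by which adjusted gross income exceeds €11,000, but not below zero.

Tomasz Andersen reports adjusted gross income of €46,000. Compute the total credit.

Health Coverage Credit: €46,000 is below the €46,800 cutoff, so the full €1,500 applies.
Retirement Saver's Credit: income exceeds €14,900 by €31,100, which is 8 full-or-partial €4,000 increments; reduction = 8 × €120 = €960, leaving €4,774.
Adoption Credit: €46,000 is €24,800 into a €30,000 phase-out range, leaving 5,200/30,000 of the credit: €10,950 × 5,200/30,000 = €1,898.
Disability Support Credit: 8% of the €35,000 excess over €11,000 is €2,800; credit = €8,425 − €2,800 = €5,625.
Total: €1,500 + €4,774 + €1,898 + €5,625 = €13,797.

€13,797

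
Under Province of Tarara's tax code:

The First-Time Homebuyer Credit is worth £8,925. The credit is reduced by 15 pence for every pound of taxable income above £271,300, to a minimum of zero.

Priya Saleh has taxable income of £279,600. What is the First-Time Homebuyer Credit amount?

First-Time Homebuyer Credit: 15% of the £8,300 excess over £271,300 is £1,245; credit = £8,925 − £1,245 = £7,680.

£7,680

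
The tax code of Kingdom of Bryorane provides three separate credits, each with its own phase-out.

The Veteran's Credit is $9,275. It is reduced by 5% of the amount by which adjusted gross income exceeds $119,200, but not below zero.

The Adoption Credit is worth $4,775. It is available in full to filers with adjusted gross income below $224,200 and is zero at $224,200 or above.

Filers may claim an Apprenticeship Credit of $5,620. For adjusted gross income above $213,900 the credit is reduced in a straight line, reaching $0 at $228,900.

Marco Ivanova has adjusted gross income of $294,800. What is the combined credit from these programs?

$495

Veteran's Credit: 5% of the $175,600 excess over $119,200 is $8,780; credit = $9,275 − $8,780 = $495.
Adoption Credit: $294,800 meets or exceeds the $224,200 cutoff, so the credit is $0.
Apprenticeship Credit: $294,800 is at or above $228,900, so the credit is $0.
Total: $495 + $0 + $0 = $495.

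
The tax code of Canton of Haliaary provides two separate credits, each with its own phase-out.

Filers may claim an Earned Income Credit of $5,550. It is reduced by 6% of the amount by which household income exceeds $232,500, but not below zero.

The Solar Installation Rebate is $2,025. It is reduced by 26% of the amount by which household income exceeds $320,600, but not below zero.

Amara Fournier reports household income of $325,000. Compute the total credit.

$881

Earned Income Credit: 6% of the $92,500 excess over $232,500 is $5,550 ≥ base, so the credit is $0.
Solar Installation Rebate: 26% of the $4,400 excess over $320,600 is $1,144; credit = $2,025 − $1,144 = $881.
Total: $0 + $881 = $881.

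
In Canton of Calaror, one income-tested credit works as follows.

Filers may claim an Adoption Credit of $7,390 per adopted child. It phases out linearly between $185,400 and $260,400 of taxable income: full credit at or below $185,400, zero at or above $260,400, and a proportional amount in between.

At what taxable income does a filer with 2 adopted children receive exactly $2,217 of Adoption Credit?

Full credit = 2 × $7,390 = $14,780.
$2,217 is 2,217/14,780 of the full $14,780, so 12,563/14,780 of the $75,000 range has been used: income = $185,400 + $75,000 × 12,563/14,780 = $249,150.

$249,150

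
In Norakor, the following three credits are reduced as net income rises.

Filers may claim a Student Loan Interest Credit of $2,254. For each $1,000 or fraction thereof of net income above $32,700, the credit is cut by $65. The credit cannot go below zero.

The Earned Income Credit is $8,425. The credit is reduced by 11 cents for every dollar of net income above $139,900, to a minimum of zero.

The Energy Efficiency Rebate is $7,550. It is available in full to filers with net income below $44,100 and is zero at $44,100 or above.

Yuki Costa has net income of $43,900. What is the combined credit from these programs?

Student Loan Interest Credit: income exceeds $32,700 by $11,200, which is 12 full-or-partial $1,000 increments; reduction = 12 × $65 = $780, leaving $1,474.
Earned Income Credit: $43,900 is at or below the $139,900 threshold, so the full $8,425 applies.
Energy Efficiency Rebate: $43,900 is below the $44,100 cutoff, so the full $7,550 applies.
Total: $1,474 + $8,425 + $7,550 = $17,449.

$17,449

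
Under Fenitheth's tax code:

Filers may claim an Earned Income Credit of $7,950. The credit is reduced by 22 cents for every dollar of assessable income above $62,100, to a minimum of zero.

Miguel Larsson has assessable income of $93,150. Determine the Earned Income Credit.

$1,119

Earned Income Credit: 22% of the $31,050 excess over $62,100 is $6,831; credit = $7,950 − $6,831 = $1,119.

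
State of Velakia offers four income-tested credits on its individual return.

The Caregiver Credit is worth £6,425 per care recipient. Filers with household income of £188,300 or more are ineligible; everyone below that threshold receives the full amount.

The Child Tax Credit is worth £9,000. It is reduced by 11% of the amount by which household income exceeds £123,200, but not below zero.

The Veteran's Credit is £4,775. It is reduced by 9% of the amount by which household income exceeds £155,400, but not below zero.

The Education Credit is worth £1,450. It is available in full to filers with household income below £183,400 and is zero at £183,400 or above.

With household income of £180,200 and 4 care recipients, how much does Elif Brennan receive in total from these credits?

£32,423

Caregiver Credit: base = 4 × £6,425 = £25,700. £180,200 is below the £188,300 cutoff, so the full £25,700 applies.
Child Tax Credit: 11% of the £57,000 excess over £123,200 is £6,270; credit = £9,000 − £6,270 = £2,730.
Veteran's Credit: 9% of the £24,800 excess over £155,400 is £2,232; credit = £4,775 − £2,232 = £2,543.
Education Credit: £180,200 is below the £183,400 cutoff, so the full £1,450 applies.
Total: £25,700 + £2,730 + £2,543 + £1,450 = £32,423.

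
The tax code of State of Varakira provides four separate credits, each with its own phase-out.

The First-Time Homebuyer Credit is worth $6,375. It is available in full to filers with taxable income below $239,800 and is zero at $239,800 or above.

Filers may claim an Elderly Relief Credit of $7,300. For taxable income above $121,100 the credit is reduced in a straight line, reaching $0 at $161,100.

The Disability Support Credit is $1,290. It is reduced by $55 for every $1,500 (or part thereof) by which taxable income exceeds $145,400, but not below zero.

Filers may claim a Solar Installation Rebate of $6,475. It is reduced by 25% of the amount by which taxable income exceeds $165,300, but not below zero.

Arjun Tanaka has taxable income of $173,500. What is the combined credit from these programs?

First-Time Homebuyer Credit: $173,500 is below the $239,800 cutoff, so the full $6,375 applies.
Elderly Relief Credit: $173,500 is at or above $161,100, so the credit is $0.
Disability Support Credit: income exceeds $145,400 by $28,100, which is 19 full-or-partial $1,500 increments; reduction = 19 × $55 = $1,045, leaving $245.
Solar Installation Rebate: 25% of the $8,200 excess over $165,300 is $2,050; credit = $6,475 − $2,050 = $4,425.
Total: $6,375 + $0 + $245 + $4,425 = $11,045.

$11,045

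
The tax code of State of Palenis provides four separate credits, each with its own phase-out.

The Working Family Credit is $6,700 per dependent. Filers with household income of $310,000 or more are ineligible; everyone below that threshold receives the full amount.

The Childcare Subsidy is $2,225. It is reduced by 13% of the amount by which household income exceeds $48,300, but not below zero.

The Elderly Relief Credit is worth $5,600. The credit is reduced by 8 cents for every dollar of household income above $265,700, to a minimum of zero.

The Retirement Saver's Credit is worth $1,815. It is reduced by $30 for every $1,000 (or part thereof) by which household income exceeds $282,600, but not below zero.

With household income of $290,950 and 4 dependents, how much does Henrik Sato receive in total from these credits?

Working Family Credit: base = 4 × $6,700 = $26,800. $290,950 is below the $310,000 cutoff, so the full $26,800 applies.
Childcare Subsidy: 13% of the $242,650 excess over $48,300 is $31,544.50 ≥ base, so the credit is $0.
Elderly Relief Credit: 8% of the $25,250 excess over $265,700 is $2,020; credit = $5,600 − $2,020 = $3,580.
Retirement Saver's Credit: income exceeds $282,600 by $8,350, which is 9 full-or-partial $1,000 increments; reduction = 9 × $30 = $270, leaving $1,545.
Total: $26,800 + $0 + $3,580 + $1,545 = $31,925.

$31,925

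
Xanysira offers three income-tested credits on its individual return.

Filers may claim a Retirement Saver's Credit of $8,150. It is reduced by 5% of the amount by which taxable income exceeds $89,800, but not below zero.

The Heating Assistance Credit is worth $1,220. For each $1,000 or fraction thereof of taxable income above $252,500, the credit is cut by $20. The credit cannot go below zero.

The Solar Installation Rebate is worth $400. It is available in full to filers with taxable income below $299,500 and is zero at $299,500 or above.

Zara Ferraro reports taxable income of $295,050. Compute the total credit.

Retirement Saver's Credit: 5% of the $205,250 excess over $89,800 is $10,262.50 ≥ base, so the credit is $0.
Heating Assistance Credit: income exceeds $252,500 by $42,550, which is 43 full-or-partial $1,000 increments; reduction = 43 × $20 = $860, leaving $360.
Solar Installation Rebate: $295,050 is below the $299,500 cutoff, so the full $400 applies.
Total: $0 + $360 + $400 = $760.

$760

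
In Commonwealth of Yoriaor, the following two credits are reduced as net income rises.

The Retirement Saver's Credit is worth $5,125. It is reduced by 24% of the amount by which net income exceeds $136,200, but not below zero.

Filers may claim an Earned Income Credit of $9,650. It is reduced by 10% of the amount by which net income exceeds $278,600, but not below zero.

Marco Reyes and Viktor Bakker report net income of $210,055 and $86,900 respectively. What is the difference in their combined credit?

Marco ($210,055): Retirement Saver's Credit: 24% of the $73,855 excess over $136,200 is $17,725.20 ≥ base, so the credit is $0. Earned Income Credit: $210,055 is at or below the $278,600 threshold, so the full $9,650 applies. total $0 + $9,650 = $9,650
Viktor ($86,900): Retirement Saver's Credit: $86,900 is at or below the $136,200 threshold, so the full $5,125 applies. Earned Income Credit: $86,900 is at or below the $278,600 threshold, so the full $9,650 applies. total $5,125 + $9,650 = $14,775
Difference: |$9,650 − $14,775| = $5,125.

$5,125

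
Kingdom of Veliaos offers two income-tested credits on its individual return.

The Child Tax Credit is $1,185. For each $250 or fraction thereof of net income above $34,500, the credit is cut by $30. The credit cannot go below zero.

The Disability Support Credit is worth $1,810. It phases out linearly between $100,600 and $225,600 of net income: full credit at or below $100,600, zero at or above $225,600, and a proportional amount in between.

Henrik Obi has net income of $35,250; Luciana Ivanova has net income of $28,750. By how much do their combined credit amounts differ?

Henrik ($35,250): Child Tax Credit: income exceeds $34,500 by $750, which is 3 full-or-partial $250 increments; reduction = 3 × $30 = $90, leaving $1,095. Disability Support Credit: $35,250 is at or below the $100,600 threshold, so the full $1,810 applies. total $1,095 + $1,810 = $2,905
Luciana ($28,750): Child Tax Credit: $28,750 is at or below the $34,500 threshold, so the full $1,185 applies. Disability Support Credit: $28,750 is at or below the $100,600 threshold, so the full $1,810 applies. total $1,185 + $1,810 = $2,995
Difference: |$2,905 − $2,995| = $90.

$90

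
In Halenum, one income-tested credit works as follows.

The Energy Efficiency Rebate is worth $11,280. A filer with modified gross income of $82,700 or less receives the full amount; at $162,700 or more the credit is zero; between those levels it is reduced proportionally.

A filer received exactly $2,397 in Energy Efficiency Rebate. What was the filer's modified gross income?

$145,700

$2,397 is 2,397/11,280 of the full $11,280, so 8,883/11,280 of the $80,000 range has been used: income = $82,700 + $80,000 × 8,883/11,280 = $145,700.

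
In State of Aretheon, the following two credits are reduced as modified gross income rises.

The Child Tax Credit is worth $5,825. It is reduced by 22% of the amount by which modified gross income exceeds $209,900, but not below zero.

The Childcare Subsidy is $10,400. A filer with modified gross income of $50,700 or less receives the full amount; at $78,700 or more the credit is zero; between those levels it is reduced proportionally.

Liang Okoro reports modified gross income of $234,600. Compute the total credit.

$391

Child Tax Credit: 22% of the $24,700 excess over $209,900 is $5,434; credit = $5,825 − $5,434 = $391.
Childcare Subsidy: $234,600 is at or above $78,700, so the credit is $0.
Total: $391 + $0 = $391.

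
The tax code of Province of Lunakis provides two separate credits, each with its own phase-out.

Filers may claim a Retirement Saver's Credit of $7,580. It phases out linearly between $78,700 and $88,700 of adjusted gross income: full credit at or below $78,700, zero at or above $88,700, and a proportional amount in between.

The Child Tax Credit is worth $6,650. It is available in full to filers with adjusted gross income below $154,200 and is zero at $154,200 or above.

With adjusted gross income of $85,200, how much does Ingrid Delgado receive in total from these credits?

$9,303

Retirement Saver's Credit: $85,200 is $6,500 into a $10,000 phase-out range, leaving 3,500/10,000 of the credit: $7,580 × 3,500/10,000 = $2,653.
Child Tax Credit: $85,200 is below the $154,200 cutoff, so the full $6,650 applies.
Total: $2,653 + $6,650 = $9,303.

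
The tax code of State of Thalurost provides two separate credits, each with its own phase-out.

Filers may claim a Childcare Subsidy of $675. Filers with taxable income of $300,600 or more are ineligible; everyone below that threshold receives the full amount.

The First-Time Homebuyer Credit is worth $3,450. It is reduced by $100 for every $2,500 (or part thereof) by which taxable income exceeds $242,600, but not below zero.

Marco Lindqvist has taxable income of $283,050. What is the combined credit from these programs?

Childcare Subsidy: $283,050 is below the $300,600 cutoff, so the full $675 applies.
First-Time Homebuyer Credit: income exceeds $242,600 by $40,450, which is 17 full-or-partial $2,500 increments; reduction = 17 × $100 = $1,700, leaving $1,750.
Total: $675 + $1,750 = $2,425.

$2,425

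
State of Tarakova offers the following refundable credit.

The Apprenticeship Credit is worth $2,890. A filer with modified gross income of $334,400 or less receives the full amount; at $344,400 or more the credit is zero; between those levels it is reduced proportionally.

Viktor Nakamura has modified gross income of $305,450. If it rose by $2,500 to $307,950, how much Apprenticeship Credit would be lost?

At $305,450 — $305,450 is at or below the $334,400 threshold, so the full $2,890 applies.
At $307,950 — $307,950 is at or below the $334,400 threshold, so the full $2,890 applies.
Lost: $2,890 − $2,890 = $0.

$0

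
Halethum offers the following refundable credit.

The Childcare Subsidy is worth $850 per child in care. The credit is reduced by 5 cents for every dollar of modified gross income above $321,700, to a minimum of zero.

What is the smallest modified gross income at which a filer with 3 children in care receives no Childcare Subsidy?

Full credit = 3 × $850 = $2,550.
The credit falls by 5% of each dollar above $321,700, so it reaches zero when the excess is $2,550 / 5% = $51,000: income = $321,700 + $51,000 = $372,700.

$372,700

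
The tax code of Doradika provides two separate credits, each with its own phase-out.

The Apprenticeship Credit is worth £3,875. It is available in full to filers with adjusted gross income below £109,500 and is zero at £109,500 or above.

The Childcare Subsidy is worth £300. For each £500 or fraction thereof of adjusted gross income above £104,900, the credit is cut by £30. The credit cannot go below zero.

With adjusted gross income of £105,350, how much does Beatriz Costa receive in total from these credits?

Apprenticeship Credit: £105,350 is below the £109,500 cutoff, so the full £3,875 applies.
Childcare Subsidy: income exceeds £104,900 by £450, which is 1 full-or-partial £500 increment; reduction = 1 × £30 = £30, leaving £270.
Total: £3,875 + £270 = £4,145.

£4,145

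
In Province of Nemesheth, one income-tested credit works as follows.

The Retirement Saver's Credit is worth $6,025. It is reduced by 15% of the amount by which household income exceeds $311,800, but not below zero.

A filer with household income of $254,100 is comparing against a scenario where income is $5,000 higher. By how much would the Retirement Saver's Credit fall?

$0

At $254,100 — $254,100 is at or below the $311,800 threshold, so the full $6,025 applies.
At $259,100 — $259,100 is at or below the $311,800 threshold, so the full $6,025 applies.
Lost: $6,025 − $6,025 = $0.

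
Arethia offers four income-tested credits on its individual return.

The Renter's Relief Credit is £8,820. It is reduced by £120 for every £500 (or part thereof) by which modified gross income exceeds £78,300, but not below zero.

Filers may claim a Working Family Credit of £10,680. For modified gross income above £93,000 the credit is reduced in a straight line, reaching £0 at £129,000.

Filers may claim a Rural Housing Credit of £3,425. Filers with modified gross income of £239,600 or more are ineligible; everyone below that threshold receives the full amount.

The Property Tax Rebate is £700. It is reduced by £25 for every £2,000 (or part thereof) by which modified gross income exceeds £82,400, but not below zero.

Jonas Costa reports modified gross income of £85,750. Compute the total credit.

Renter's Relief Credit: income exceeds £78,300 by £7,450, which is 15 full-or-partial £500 increments; reduction = 15 × £120 = £1,800, leaving £7,020.
Working Family Credit: £85,750 is at or below the £93,000 threshold, so the full £10,680 applies.
Rural Housing Credit: £85,750 is below the £239,600 cutoff, so the full £3,425 applies.
Property Tax Rebate: income exceeds £82,400 by £3,350, which is 2 full-or-partial £2,000 increments; reduction = 2 × £25 = £50, leaving £650.
Total: £7,020 + £10,680 + £3,425 + £650 = £21,775.

£21,775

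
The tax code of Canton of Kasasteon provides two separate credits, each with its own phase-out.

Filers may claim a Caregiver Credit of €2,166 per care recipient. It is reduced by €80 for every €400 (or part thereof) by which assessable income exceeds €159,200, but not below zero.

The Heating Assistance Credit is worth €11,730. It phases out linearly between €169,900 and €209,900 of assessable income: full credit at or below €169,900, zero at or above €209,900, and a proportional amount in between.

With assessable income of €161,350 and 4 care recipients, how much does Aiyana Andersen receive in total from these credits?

€19,914

Caregiver Credit: base = 4 × €2,166 = €8,664. income exceeds €159,200 by €2,150, which is 6 full-or-partial €400 increments; reduction = 6 × €80 = €480, leaving €8,184.
Heating Assistance Credit: €161,350 is at or below the €169,900 threshold, so the full €11,730 applies.
Total: €8,184 + €11,730 = €19,914.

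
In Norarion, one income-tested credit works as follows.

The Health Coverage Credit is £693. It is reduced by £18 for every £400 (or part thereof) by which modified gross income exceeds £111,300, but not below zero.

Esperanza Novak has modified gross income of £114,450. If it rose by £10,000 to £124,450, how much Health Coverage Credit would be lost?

£450

At £114,450 — income exceeds £111,300 by £3,150, which is 8 full-or-partial £400 increments; reduction = 8 × £18 = £144, leaving £549.
At £124,450 — income exceeds £111,300 by £13,150, which is 33 full-or-partial £400 increments; reduction = 33 × £18 = £594, leaving £99.
Lost: £549 − £99 = £450.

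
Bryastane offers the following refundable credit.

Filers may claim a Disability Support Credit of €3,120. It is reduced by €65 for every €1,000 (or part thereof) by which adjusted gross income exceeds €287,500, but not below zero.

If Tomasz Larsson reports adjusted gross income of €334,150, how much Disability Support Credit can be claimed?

€65

Disability Support Credit: income exceeds €287,500 by €46,650, which is 47 full-or-partial €1,000 increments; reduction = 47 × €65 = €3,055, leaving €65.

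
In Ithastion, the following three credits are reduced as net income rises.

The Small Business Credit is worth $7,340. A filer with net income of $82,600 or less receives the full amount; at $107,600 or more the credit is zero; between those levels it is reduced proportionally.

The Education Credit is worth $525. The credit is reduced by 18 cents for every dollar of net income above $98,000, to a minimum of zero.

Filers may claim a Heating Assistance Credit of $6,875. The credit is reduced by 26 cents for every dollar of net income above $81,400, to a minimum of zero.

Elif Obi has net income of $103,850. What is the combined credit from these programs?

Small Business Credit: $103,850 is $21,250 into a $25,000 phase-out range, leaving 3,750/25,000 of the credit: $7,340 × 3,750/25,000 = $1,101.
Education Credit: 18% of the $5,850 excess over $98,000 is $1,053 ≥ base, so the credit is $0.
Heating Assistance Credit: 26% of the $22,450 excess over $81,400 is $5,837; credit = $6,875 − $5,837 = $1,038.
Total: $1,101 + $0 + $1,038 = $2,139.

$2,139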